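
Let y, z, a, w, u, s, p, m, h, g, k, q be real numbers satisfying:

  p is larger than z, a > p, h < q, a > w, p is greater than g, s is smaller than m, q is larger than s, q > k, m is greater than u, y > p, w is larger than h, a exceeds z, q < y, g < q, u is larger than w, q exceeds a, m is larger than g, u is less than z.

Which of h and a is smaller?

h

Following the relations from h: h < w < u < z < p < a.
So h < a; h is the smaller of the two.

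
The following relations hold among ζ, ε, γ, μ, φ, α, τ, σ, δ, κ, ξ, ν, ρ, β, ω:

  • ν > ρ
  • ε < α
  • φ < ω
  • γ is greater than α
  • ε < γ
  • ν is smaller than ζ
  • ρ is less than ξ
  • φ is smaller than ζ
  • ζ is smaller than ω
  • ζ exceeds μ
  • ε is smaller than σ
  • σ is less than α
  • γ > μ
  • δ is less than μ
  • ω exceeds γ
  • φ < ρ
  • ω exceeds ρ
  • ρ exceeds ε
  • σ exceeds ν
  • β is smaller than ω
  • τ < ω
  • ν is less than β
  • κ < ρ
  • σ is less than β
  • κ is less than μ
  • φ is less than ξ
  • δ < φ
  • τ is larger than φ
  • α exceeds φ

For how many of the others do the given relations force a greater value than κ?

Directly above κ: ρ, μ.
One step further: ν, ζ, γ, ξ, ω (7 so far).
One step further: σ, β (9 so far).
One step further: α (10 so far).
No other element is forced above κ by the given relations, so the count is 10.

10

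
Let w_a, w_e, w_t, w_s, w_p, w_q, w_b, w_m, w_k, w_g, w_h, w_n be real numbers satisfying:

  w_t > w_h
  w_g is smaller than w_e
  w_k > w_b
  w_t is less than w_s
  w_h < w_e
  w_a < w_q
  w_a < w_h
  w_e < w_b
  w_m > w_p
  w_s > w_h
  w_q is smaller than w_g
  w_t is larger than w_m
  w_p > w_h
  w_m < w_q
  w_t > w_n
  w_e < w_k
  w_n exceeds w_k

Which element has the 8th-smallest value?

w_b

Chaining the given pairs: w_a < w_h < w_p < w_m < w_q < w_g < w_e < w_b < w_k < w_n < w_t < w_s.
The 8th smallest is w_b.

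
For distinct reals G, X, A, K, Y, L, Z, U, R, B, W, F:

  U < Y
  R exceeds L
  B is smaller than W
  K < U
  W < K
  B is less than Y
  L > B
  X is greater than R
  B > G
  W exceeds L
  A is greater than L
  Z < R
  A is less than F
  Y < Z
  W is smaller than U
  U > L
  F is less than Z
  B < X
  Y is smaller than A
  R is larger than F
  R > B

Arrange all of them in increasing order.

G < B < L < W < K < U < Y < A < F < Z < R < X

The consecutive links are each given: G < B; B < L; L < W; W < K; K < U; U < Y; Y < A; A < F; F < Z; Z < R; R < X.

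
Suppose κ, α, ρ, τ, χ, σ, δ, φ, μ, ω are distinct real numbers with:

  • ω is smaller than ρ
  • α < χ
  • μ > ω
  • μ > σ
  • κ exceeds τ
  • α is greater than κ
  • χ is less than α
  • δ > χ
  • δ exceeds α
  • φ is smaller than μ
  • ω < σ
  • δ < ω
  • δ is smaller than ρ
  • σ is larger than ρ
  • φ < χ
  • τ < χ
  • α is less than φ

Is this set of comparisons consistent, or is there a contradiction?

Chaining the given relations yields α < φ < χ, so α < χ. But one relation states χ < α. These cannot both hold.

inconsistent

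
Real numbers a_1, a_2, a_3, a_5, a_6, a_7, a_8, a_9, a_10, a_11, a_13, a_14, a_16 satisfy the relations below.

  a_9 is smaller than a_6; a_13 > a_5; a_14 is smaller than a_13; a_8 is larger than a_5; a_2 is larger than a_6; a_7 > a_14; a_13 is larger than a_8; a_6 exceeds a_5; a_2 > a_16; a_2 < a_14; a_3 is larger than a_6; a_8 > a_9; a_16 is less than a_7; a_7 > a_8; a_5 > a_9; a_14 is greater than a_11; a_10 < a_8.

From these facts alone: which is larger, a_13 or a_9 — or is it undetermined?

a_9 < a_5 and a_5 < a_6 give a_9 < a_6.
Then a_6 < a_2 extends the chain to a_2.
Then a_2 < a_14 extends the chain to a_14.
With a_14 < a_13: a_9 < a_5 < a_6 < a_2 < a_14 < a_13.
So a_13 is larger.

a_13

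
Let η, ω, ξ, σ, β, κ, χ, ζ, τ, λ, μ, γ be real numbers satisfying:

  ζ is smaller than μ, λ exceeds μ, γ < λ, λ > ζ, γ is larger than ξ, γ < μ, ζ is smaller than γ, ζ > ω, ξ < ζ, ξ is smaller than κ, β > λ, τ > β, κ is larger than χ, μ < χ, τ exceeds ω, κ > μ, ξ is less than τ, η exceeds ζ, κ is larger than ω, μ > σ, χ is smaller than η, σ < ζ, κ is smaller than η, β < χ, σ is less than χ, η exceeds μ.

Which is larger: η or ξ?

η

Link the given pairs in sequence: ξ < ζ; ζ < γ; γ < μ; μ < λ; λ < β; β < χ; χ < κ; κ < η.
Chaining these gives ξ < ζ < γ < μ < λ < β < χ < κ < η.
So ξ < η; η is the larger of the two.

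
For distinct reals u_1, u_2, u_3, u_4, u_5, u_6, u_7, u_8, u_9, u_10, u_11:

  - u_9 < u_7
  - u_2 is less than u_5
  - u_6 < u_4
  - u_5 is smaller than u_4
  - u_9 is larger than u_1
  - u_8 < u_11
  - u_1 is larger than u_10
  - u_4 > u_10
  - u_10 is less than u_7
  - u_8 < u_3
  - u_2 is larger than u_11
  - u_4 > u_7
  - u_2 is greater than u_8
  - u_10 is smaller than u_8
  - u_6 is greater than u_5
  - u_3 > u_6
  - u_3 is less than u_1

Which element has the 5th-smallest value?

u_5

The consecutive relations fix a unique order: u_10 < u_8 < u_11 < u_2 < u_5 < u_6 < u_3 < u_1 < u_9 < u_7 < u_4.
Counting 5 from the smallest end gives u_5.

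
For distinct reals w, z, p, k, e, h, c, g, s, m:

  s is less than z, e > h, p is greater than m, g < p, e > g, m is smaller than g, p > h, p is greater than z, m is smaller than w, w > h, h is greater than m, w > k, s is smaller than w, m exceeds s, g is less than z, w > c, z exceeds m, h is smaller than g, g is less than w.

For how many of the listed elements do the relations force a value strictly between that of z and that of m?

2

The relations place m below z. An element lies strictly between them when it is forced above m and also forced below z.
Above m: {h, g, e, w, p}. Below z: {s, h, g}.
Intersection: {h, g} — 2.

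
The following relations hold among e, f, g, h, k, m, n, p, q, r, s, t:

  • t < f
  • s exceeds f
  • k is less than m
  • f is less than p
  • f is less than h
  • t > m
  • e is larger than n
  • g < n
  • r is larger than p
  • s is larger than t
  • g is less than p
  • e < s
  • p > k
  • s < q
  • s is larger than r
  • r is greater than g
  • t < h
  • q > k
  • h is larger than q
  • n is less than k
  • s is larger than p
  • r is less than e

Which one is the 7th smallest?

p

Chaining the given pairs: g < n < k < m < t < f < p < r < e < s < q < h.
Counting 7 from the smallest end gives p.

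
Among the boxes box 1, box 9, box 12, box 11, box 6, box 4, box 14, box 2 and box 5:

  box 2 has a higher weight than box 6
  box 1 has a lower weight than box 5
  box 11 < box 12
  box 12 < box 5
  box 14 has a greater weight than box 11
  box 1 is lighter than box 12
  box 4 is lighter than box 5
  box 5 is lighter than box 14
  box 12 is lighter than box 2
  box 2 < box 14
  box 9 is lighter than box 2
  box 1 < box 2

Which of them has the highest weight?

box 4 is not greatest since box 4 < box 5; box 1 is not greatest since box 1 < box 2; box 11 is not greatest since box 11 < box 12; box 12 is not greatest since box 12 < box 2; box 6 is not greatest since box 6 < box 2; box 9 is not greatest since box 9 < box 2; box 5 is not greatest since box 5 < box 14; box 2 is not greatest since box 2 < box 14.
Only box 14 has nothing above it, so box 14 is the highest weight.

box 14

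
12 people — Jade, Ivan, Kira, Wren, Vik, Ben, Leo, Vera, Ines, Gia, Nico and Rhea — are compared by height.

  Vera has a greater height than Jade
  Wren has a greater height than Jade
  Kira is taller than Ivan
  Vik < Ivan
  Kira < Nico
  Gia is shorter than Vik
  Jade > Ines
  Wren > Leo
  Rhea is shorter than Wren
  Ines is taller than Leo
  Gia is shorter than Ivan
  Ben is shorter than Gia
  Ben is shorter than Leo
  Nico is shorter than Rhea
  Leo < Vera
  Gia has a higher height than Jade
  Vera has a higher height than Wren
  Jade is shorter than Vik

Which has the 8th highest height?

Chaining the given pairs: Ben < Leo < Ines < Jade < Gia < Vik < Ivan < Kira < Nico < Rhea < Wren < Vera.
Counting 8 from the largest end gives Gia.

Gia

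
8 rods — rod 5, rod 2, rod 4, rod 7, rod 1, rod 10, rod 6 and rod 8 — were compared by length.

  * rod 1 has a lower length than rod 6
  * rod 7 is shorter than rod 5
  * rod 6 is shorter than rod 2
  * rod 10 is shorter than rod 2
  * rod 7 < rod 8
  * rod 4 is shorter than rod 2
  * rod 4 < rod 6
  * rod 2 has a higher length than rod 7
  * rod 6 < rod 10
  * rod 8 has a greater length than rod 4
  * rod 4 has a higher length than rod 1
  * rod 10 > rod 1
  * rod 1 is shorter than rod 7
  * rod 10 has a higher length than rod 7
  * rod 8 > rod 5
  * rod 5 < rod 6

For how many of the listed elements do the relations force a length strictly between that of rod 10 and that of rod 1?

4

The relations place rod 1 below rod 10. An element lies strictly between them when it is forced above rod 1 and also forced below rod 10.
Above rod 1: {rod 7, rod 5, rod 4, rod 6, rod 2, rod 8}. Below rod 10: {rod 7, rod 5, rod 4, rod 6}.
Intersection: {rod 7, rod 5, rod 4, rod 6} — 4.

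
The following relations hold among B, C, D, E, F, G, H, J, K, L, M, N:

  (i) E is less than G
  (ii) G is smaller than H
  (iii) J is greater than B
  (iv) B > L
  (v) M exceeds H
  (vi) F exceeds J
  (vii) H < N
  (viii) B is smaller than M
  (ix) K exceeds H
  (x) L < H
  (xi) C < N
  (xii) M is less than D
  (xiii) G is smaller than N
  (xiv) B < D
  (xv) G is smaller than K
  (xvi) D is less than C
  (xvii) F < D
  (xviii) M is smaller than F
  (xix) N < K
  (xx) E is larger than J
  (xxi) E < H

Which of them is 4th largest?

D

Piecing the relations together gives one ordering: L < B < J < E < G < H < M < F < D < C < N < K.
The 4th largest is D.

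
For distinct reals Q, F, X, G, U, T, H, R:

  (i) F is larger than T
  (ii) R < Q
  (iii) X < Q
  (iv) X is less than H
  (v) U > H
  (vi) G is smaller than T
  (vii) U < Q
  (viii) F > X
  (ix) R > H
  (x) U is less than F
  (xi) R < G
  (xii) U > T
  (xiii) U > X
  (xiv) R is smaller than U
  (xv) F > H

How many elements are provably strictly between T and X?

3

The relations place X below T. An element lies strictly between them when it is forced above X and also forced below T.
Above X: {H, R, G, U, F, Q}. Below T: {H, R, G}.
Intersection: {H, R, G} — 3.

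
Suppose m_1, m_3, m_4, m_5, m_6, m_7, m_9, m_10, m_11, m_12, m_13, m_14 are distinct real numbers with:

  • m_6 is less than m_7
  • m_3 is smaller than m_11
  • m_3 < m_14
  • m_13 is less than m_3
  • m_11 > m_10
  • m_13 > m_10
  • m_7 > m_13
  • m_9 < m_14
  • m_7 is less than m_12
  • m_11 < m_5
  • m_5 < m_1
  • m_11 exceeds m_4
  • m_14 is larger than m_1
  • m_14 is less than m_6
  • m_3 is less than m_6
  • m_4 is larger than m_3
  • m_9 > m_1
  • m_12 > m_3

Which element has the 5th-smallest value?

The consecutive relations fix a unique order: m_10 < m_13 < m_3 < m_4 < m_11 < m_5 < m_1 < m_9 < m_14 < m_6 < m_7 < m_12.
The 5th smallest is m_11.

m_11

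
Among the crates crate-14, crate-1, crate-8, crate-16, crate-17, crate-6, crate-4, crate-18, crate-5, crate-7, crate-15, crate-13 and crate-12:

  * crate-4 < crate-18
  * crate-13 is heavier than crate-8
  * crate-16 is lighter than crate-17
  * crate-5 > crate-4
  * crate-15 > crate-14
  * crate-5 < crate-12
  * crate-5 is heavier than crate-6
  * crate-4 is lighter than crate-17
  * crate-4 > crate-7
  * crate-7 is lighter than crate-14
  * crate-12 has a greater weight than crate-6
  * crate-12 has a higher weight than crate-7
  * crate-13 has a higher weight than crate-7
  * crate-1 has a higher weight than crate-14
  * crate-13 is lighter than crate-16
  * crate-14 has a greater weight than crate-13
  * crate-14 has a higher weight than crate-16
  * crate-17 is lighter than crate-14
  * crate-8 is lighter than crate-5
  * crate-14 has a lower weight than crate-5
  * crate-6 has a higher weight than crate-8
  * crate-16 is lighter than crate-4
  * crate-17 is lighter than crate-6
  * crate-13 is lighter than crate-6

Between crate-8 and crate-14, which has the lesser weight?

Chaining the given relations: crate-8 < crate-13 < crate-16 < crate-4 < crate-17 < crate-14.
So crate-8 < crate-14; crate-8 is the lighter of the two.

crate-8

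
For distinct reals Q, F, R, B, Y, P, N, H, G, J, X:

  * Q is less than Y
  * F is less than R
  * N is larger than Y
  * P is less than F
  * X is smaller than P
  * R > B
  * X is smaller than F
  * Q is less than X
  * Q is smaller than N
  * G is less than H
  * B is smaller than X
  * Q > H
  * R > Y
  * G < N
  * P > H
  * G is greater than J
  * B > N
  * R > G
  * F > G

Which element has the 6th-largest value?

N

The consecutive relations fix a unique order: J < G < H < Q < Y < N < B < X < P < F < R.
The 6th largest is N.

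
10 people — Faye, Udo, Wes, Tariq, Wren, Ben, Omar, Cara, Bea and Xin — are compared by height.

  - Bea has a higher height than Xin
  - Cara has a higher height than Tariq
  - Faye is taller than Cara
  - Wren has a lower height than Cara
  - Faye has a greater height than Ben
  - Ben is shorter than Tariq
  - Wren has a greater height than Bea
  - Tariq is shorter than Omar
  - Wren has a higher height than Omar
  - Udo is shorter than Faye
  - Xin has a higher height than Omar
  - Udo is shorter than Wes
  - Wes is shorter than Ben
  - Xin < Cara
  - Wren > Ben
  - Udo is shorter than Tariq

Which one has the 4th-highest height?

Bea

The consecutive relations fix a unique order: Udo < Wes < Ben < Tariq < Omar < Xin < Bea < Wren < Cara < Faye.
The 4th largest is Bea.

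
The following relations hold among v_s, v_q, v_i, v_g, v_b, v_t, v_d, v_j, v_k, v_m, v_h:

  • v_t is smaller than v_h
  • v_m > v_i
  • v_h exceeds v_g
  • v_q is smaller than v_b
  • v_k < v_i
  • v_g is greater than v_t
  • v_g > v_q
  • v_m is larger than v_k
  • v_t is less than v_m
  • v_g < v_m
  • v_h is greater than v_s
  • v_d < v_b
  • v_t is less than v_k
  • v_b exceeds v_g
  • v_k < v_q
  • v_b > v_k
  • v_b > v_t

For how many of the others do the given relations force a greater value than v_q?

The elements the relations force above v_q are v_g, v_m, v_h, v_b — no chain reaches any other.
That is 4.

4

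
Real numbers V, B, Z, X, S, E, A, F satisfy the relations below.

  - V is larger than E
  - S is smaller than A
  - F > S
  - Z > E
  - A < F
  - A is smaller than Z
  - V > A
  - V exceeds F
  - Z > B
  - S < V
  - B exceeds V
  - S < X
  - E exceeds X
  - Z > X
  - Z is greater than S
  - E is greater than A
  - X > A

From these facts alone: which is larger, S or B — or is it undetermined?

B

Chaining the given relations: S < A < X < E < V < B.
So B is larger.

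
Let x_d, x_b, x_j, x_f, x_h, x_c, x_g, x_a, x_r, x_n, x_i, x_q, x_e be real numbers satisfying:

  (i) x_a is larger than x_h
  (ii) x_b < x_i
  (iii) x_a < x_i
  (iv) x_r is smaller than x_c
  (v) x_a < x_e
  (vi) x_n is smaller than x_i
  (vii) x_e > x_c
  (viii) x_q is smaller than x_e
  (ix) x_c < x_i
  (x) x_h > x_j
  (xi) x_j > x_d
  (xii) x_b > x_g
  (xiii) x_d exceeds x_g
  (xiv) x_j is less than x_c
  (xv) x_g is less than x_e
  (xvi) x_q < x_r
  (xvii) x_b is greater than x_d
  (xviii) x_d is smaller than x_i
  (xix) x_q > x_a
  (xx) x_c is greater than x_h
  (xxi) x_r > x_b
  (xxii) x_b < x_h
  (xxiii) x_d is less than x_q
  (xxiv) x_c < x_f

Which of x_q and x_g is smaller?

Link the given pairs in sequence: x_g < x_d; x_d < x_j; x_j < x_h; x_h < x_a; x_a < x_q.
Together: x_g < x_d < x_j < x_h < x_a < x_q.
So x_g < x_q; x_g is the smaller of the two.

x_g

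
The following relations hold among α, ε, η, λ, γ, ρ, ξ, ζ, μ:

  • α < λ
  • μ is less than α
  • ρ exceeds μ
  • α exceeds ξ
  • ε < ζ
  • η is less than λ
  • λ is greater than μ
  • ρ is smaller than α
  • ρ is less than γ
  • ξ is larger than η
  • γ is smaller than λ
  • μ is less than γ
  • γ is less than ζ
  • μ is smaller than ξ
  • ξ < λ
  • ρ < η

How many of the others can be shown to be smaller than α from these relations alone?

4

From α the given relations immediately reach μ, ρ, ξ.
From those, η — 4 in total.
Nothing else is reachable below α; 4 in all.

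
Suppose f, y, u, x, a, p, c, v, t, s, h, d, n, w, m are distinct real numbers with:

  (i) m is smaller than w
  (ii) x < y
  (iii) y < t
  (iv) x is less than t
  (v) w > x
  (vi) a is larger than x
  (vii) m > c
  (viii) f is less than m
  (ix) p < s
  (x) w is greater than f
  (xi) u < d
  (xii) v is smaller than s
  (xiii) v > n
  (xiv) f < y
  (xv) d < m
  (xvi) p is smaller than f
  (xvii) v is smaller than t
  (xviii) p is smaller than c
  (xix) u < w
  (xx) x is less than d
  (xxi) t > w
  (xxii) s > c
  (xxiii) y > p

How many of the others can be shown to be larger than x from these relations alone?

From x the given relations immediately reach d, y, a, w, t.
From those, m — 6 in total.
No other element is forced above x by the given relations, so the count is 6.

6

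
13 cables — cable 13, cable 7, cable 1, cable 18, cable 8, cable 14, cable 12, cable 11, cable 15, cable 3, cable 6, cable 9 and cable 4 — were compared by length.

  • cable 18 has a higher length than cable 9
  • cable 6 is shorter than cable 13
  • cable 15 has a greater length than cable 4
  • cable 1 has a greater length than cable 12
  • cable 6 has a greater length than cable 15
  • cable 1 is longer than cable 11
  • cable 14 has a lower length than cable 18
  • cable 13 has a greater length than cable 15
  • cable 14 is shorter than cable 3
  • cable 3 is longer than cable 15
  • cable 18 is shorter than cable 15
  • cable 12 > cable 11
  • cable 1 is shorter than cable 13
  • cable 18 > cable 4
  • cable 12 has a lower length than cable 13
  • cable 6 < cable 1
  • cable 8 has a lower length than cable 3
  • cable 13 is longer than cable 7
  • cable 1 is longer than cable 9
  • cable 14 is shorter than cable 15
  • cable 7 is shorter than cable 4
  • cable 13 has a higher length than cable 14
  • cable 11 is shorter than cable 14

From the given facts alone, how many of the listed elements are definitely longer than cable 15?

4

Directly above cable 15: cable 6, cable 3, cable 13.
One step further: cable 1 (4 so far).
Nothing else is reachable above cable 15; 4 in all.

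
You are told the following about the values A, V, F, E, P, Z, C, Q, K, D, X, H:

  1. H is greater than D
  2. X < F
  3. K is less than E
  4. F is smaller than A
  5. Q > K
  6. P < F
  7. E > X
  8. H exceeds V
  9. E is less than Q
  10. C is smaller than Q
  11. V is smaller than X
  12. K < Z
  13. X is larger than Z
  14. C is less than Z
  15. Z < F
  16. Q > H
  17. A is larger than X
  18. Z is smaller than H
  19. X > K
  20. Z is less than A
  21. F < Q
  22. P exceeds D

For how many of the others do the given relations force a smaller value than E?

5

The elements the relations force below E are V, K, C, Z, X — no chain reaches any other.
That is 5.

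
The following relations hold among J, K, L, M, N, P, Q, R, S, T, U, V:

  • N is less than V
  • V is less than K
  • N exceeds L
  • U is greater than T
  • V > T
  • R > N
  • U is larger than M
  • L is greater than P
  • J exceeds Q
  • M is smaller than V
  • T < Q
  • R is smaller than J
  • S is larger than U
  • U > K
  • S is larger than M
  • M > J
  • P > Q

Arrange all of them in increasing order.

T < Q < P < L < N < R < J < M < V < K < U < S

Nothing is placed below T, so it is least; from there T < Q; Q < P; P < L; L < N; N < R; R < J; J < M; M < V; V < K; K < U; U < S, each given directly.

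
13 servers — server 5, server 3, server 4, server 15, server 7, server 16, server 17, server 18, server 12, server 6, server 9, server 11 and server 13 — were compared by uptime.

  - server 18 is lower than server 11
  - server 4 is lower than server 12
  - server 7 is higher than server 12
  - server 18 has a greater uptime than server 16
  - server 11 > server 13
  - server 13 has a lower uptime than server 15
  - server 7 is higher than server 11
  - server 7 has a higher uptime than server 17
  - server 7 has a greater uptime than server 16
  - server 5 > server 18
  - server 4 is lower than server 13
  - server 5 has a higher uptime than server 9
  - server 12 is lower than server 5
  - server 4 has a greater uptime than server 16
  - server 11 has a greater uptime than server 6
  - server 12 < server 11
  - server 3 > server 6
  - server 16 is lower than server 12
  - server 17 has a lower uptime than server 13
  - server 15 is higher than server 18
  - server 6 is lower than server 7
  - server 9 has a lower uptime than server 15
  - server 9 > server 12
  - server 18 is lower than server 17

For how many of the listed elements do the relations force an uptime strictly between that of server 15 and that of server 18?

2

The relations place server 18 below server 15. An element lies strictly between them when it is forced above server 18 and also forced below server 15.
Above server 18: {server 17, server 13, server 5, server 11, server 7}. Below server 15: {server 16, server 4, server 12, server 17, server 9, server 13}.
Intersection: {server 17, server 13} — 2.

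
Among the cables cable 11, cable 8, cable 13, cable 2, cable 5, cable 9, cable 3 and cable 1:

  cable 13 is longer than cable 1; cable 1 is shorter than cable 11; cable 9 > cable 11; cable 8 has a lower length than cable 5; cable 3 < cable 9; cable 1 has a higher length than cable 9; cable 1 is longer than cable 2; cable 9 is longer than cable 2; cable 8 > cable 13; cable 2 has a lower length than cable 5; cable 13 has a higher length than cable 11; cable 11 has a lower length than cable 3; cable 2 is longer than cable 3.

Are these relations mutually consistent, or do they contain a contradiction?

inconsistent

We have cable 1 < cable 11 stated directly, yet also cable 11 < cable 3 < cable 2 < cable 9 < cable 1 by chaining the others — so cable 11 < cable 1. Contradiction.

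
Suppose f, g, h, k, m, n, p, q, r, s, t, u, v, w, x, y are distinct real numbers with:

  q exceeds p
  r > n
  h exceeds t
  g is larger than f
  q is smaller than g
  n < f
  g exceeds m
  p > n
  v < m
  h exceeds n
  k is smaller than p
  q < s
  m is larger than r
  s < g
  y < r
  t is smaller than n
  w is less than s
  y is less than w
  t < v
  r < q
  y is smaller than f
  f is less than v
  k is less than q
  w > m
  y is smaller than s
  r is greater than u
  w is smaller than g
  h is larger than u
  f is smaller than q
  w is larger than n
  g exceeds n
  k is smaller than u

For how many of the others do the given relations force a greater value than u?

7

The elements the relations force above u are r, m, w, q, s, g, h — no chain reaches any other.
That is 7.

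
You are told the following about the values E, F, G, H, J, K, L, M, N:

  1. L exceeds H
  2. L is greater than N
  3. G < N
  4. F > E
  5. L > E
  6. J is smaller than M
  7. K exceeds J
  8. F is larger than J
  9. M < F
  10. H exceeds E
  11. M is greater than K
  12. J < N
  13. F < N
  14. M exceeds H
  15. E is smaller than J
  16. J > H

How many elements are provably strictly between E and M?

The relations place E below M. An element lies strictly between them when it is forced above E and also forced below M.
Above E: {H, J, K, F, N, L}. Below M: {H, J, K}.
Intersection: {H, J, K} — 3.

3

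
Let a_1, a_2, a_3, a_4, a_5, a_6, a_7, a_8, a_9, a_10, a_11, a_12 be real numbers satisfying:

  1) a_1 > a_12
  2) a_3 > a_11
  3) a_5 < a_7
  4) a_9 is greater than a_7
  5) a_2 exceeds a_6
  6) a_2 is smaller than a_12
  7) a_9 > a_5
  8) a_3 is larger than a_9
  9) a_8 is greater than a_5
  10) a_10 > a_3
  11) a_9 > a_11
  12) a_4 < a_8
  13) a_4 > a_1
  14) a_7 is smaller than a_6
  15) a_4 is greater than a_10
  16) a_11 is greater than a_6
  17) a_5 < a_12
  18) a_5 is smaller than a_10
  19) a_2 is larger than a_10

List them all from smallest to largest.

a_5 < a_7 < a_6 < a_11 < a_9 < a_3 < a_10 < a_2 < a_12 < a_1 < a_4 < a_8

Each adjacent pair is fixed by a given relation: a_5 < a_7; a_7 < a_6; a_6 < a_11; a_11 < a_9; a_9 < a_3; a_3 < a_10; a_10 < a_2; a_2 < a_12; a_12 < a_1; a_1 < a_4; a_4 < a_8. Chaining them end to end gives the full order.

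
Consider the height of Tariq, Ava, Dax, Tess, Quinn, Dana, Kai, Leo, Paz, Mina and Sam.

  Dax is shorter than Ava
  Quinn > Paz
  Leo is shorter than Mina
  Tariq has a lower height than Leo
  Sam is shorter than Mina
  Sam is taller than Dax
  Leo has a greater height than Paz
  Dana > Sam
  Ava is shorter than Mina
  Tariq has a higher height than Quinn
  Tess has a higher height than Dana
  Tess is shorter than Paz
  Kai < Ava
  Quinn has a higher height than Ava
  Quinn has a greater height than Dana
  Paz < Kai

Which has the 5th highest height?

Ava

The consecutive relations fix a unique order: Dax < Sam < Dana < Tess < Paz < Kai < Ava < Quinn < Tariq < Leo < Mina.
The 5th largest is Ava.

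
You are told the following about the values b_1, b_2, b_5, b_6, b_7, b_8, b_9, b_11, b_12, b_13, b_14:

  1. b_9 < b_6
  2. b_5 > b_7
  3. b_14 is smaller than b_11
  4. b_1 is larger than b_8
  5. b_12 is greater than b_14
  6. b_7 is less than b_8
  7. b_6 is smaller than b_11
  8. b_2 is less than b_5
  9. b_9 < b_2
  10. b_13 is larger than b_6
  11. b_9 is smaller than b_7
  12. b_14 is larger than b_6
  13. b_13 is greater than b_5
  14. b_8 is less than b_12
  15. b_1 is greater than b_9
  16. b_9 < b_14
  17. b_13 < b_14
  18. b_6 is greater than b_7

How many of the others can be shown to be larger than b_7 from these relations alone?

8

The elements the relations force above b_7 are b_8, b_5, b_6, b_13, b_14, b_12, b_1, b_11 — no chain reaches any other.
That is 8.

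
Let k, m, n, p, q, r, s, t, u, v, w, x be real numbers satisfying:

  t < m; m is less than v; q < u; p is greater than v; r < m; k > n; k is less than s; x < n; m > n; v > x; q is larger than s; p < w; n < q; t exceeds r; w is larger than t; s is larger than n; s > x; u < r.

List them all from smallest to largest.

x < n < k < s < q < u < r < t < m < v < p < w

Each adjacent pair is fixed by a given relation: x < n; n < k; k < s; s < q; q < u; u < r; r < t; t < m; m < v; v < p; p < w. Chaining them end to end gives the full order.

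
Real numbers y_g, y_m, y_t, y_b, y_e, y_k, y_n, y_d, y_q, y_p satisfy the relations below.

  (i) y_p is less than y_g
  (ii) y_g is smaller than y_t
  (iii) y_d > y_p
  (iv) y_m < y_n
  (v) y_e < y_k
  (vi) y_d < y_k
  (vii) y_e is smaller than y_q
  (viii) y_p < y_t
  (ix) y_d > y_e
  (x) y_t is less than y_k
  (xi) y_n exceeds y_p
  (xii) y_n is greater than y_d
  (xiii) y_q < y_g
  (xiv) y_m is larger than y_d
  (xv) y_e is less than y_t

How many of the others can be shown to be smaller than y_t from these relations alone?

From y_t the given relations immediately reach y_p, y_e, y_g.
From those, y_q — 4 in total.
Nothing else is reachable below y_t; 4 in all.

4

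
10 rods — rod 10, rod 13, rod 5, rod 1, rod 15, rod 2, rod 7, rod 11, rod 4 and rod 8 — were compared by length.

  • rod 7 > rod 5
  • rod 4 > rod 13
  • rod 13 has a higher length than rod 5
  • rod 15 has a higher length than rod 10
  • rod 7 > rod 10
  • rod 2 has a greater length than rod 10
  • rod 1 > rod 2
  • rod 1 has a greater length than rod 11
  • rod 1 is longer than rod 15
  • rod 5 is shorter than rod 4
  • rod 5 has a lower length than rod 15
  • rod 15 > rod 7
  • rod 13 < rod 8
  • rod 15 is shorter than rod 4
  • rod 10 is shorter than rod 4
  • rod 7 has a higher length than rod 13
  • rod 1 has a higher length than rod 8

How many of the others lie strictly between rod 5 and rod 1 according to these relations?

4

Chaining upward from rod 5 reaches: rod 13, rod 7, rod 15, rod 4, rod 8.
Chaining downward from rod 1 reaches: rod 10, rod 13, rod 7, rod 11, rod 15, rod 8, rod 2.
Strictly between rod 5 and rod 1 are those in both lists: rod 13, rod 7, rod 15, rod 8 — 4 elements.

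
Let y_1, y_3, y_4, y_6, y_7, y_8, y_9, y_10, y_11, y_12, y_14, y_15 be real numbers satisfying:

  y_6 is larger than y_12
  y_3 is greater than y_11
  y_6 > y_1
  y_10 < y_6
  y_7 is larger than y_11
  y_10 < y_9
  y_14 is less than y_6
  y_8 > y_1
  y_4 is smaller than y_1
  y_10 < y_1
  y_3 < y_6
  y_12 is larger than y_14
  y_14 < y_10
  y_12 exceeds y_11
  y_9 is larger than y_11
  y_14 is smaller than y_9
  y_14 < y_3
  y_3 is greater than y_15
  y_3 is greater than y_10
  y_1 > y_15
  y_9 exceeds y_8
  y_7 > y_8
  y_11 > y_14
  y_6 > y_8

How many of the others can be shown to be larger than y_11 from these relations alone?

From y_11 the given relations immediately reach y_12, y_7, y_9, y_3.
From those, y_6 — 5 in total.
Nothing else is reachable above y_11; 5 in all.

5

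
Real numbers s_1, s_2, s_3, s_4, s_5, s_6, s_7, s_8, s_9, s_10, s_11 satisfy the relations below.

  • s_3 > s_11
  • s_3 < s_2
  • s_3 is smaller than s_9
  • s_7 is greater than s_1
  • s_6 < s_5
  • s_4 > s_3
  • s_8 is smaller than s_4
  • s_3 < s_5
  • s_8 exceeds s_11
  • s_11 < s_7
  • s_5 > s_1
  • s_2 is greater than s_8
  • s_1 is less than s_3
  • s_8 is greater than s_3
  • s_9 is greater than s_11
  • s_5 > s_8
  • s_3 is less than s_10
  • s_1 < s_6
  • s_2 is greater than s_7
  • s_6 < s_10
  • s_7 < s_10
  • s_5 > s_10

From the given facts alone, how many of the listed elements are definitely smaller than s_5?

Directly below s_5: s_1, s_3, s_8, s_6, s_10.
One step further: s_11, s_7 (7 so far).
No other element is forced below s_5 by the given relations, so the count is 7.

7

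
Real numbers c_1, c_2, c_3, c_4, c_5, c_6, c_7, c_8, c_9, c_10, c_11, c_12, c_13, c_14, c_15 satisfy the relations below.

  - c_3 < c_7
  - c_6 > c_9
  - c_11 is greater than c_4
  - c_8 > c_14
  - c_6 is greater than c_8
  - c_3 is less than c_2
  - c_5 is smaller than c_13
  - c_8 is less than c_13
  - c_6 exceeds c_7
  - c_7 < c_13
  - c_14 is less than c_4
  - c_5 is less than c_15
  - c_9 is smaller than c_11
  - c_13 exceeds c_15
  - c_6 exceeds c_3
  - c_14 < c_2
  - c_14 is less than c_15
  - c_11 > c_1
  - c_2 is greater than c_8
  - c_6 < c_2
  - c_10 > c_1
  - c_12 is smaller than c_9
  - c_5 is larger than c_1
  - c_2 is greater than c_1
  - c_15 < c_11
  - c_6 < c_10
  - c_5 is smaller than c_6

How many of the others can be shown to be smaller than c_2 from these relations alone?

9

Directly below c_2: c_3, c_14, c_8, c_1, c_6.
One step further: c_5, c_7, c_9 (8 so far).
One step further: c_12 (9 so far).
No other element is forced below c_2 by the given relations, so the count is 9.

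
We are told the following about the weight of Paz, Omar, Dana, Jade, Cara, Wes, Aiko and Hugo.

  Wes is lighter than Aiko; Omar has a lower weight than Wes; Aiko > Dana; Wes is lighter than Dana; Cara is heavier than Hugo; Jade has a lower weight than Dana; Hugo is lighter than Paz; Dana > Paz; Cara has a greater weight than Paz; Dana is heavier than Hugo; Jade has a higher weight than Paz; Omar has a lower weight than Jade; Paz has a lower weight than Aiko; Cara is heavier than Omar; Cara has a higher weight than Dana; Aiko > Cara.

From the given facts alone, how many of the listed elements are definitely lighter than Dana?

5

From Dana the given relations immediately reach Hugo, Wes, Paz, Jade.
From those, Omar — 5 in total.
No other element is forced below Dana by the given relations, so the count is 5.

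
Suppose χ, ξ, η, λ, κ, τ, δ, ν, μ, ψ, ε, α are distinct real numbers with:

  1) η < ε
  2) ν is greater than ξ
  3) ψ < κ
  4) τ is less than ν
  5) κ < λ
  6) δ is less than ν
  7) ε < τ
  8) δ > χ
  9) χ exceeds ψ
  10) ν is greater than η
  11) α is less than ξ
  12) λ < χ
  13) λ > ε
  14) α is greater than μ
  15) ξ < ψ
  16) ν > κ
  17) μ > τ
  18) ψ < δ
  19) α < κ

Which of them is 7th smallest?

ψ

The consecutive relations fix a unique order: η < ε < τ < μ < α < ξ < ψ < κ < λ < χ < δ < ν.
The 7th smallest is ψ.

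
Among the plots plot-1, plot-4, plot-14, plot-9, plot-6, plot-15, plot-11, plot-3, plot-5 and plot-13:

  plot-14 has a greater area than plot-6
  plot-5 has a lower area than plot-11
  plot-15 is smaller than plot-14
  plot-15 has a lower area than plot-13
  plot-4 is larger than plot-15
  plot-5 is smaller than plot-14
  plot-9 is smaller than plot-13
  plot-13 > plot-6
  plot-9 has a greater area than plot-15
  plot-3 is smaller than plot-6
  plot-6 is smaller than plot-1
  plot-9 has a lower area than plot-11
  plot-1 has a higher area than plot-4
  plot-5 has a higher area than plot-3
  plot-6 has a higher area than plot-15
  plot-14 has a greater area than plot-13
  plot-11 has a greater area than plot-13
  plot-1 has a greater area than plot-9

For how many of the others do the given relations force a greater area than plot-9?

From plot-9 the given relations immediately reach plot-13, plot-11, plot-1.
From those, plot-14 — 4 in total.
Nothing else is reachable above plot-9; 4 in all.

4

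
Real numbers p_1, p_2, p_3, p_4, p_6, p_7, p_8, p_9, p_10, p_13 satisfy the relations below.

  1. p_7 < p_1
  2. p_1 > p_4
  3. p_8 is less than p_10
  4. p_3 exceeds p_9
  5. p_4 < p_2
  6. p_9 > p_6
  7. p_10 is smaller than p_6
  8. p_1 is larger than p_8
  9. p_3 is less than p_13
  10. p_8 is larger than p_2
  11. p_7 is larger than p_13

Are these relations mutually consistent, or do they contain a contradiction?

Every relation is compatible with p_4 < p_2 < p_8 < p_10 < p_6 < p_9 < p_3 < p_13 < p_7 < p_1; the set is consistent.

consistent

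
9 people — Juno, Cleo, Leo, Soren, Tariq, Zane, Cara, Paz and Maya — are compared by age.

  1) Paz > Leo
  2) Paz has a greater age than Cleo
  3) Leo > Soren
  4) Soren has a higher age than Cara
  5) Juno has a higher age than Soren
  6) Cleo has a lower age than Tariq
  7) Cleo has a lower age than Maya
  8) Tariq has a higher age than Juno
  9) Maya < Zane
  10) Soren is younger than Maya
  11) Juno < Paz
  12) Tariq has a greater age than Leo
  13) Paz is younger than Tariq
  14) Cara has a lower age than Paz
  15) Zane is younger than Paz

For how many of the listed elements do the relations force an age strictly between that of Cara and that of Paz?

5

The relations place Cara below Paz. An element lies strictly between them when it is forced above Cara and also forced below Paz.
Above Cara: {Soren, Maya, Zane, Leo, Juno, Tariq}. Below Paz: {Soren, Cleo, Maya, Zane, Leo, Juno}.
Intersection: {Soren, Maya, Zane, Leo, Juno} — 5.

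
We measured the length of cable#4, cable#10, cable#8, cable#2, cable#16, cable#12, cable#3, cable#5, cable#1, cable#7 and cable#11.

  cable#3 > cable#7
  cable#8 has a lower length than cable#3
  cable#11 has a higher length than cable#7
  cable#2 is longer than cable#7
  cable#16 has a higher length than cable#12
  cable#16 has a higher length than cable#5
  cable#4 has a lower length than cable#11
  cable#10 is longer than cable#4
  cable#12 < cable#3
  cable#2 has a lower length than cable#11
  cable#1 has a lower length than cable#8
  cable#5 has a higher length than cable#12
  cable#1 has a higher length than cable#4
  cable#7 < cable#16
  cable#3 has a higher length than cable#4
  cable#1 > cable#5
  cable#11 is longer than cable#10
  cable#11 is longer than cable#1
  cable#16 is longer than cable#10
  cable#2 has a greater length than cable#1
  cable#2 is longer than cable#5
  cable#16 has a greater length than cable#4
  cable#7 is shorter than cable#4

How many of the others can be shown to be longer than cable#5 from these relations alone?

6

From cable#5 the given relations immediately reach cable#1, cable#2, cable#16.
From those, cable#8, cable#11 — 5 in total.
From those, cable#3 — 6 in total.
No other element is forced above cable#5 by the given relations, so the count is 6.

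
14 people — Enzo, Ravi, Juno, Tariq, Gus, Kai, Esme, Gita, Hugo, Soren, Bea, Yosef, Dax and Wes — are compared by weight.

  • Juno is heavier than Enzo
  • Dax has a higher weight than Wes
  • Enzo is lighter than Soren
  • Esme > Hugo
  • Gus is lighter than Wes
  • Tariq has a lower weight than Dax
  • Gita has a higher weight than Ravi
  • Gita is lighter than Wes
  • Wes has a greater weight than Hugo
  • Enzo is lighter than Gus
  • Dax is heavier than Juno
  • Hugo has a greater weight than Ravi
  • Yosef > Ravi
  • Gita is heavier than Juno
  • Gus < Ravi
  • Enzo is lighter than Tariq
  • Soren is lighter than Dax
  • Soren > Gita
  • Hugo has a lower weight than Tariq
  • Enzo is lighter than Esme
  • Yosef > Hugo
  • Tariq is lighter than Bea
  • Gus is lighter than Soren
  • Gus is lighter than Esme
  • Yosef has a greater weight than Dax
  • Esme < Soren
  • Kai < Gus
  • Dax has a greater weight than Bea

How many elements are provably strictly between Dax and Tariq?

1

Chaining upward from Tariq reaches: Bea, Yosef.
Chaining downward from Dax reaches: Enzo, Kai, Gus, Ravi, Hugo, Juno, Gita, Bea, Wes, Esme, Soren.
Strictly between Tariq and Dax are those in both lists: Bea — 1 element.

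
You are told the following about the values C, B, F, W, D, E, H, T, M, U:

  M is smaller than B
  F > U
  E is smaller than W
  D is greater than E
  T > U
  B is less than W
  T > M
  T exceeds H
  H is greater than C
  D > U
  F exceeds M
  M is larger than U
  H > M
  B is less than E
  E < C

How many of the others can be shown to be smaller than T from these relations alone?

From T the given relations immediately reach U, M, H.
From those, C — 4 in total.
From those, E — 5 in total.
From those, B — 6 in total.
Nothing else is reachable below T; 6 in all.

6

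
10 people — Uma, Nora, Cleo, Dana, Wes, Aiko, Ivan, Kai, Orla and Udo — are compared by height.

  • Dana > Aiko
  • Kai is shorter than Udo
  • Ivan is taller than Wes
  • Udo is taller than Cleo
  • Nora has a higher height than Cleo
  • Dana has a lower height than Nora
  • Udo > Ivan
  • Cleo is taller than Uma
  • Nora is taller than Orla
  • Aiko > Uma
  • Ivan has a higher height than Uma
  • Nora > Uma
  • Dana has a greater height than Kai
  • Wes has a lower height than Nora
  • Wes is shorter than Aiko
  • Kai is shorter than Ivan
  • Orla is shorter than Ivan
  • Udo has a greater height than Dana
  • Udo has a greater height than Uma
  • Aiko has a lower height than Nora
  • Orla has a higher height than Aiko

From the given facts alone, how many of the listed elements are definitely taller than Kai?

4

From Kai the given relations immediately reach Dana, Ivan, Udo.
From those, Nora — 4 in total.
Nothing else is reachable above Kai; 4 in all.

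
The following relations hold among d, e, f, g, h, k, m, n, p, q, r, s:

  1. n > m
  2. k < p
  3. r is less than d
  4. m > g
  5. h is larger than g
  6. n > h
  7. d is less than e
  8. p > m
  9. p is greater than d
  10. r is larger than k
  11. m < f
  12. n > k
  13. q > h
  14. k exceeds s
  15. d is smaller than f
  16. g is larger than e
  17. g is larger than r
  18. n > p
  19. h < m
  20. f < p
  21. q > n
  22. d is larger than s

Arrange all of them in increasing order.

s < k < r < d < e < g < h < m < f < p < n < q

Each adjacent pair is fixed by a given relation: s < k; k < r; r < d; d < e; e < g; g < h; h < m; m < f; f < p; p < n; n < q. Chaining them end to end gives the full order.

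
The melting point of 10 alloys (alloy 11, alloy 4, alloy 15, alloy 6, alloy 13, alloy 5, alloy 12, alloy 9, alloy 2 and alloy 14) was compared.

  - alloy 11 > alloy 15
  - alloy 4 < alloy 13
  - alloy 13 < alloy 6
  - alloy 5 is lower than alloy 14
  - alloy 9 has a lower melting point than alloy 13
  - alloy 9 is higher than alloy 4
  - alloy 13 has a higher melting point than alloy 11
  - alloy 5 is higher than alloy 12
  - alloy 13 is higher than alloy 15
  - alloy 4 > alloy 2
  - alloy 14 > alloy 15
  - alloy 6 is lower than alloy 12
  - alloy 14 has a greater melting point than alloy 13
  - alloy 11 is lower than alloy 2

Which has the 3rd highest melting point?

alloy 12

The consecutive relations fix a unique order: alloy 15 < alloy 11 < alloy 2 < alloy 4 < alloy 9 < alloy 13 < alloy 6 < alloy 12 < alloy 5 < alloy 14.
The 3rd largest is alloy 12.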